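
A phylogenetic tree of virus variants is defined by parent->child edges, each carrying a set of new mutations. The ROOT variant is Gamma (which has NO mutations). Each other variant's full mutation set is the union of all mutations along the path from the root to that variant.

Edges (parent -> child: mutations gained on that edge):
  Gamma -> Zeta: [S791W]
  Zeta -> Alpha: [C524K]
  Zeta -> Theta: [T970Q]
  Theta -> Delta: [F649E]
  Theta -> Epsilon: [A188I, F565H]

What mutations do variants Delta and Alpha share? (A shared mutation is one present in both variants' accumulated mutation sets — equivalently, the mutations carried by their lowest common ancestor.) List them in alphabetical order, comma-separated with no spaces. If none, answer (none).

Answer: S791W

Derivation:
Accumulating mutations along path to Delta:
  At Gamma: gained [] -> total []
  At Zeta: gained ['S791W'] -> total ['S791W']
  At Theta: gained ['T970Q'] -> total ['S791W', 'T970Q']
  At Delta: gained ['F649E'] -> total ['F649E', 'S791W', 'T970Q']
Mutations(Delta) = ['F649E', 'S791W', 'T970Q']
Accumulating mutations along path to Alpha:
  At Gamma: gained [] -> total []
  At Zeta: gained ['S791W'] -> total ['S791W']
  At Alpha: gained ['C524K'] -> total ['C524K', 'S791W']
Mutations(Alpha) = ['C524K', 'S791W']
Intersection: ['F649E', 'S791W', 'T970Q'] ∩ ['C524K', 'S791W'] = ['S791W']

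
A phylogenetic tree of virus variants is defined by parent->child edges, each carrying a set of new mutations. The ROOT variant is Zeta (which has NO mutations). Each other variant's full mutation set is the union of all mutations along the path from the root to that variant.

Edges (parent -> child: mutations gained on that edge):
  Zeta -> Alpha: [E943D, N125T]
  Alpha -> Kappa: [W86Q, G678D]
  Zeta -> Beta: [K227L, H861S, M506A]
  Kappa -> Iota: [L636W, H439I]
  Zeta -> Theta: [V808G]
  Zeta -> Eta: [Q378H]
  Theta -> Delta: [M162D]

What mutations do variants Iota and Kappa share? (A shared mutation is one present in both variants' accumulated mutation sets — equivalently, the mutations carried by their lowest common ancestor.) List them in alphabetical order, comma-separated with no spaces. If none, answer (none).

Accumulating mutations along path to Iota:
  At Zeta: gained [] -> total []
  At Alpha: gained ['E943D', 'N125T'] -> total ['E943D', 'N125T']
  At Kappa: gained ['W86Q', 'G678D'] -> total ['E943D', 'G678D', 'N125T', 'W86Q']
  At Iota: gained ['L636W', 'H439I'] -> total ['E943D', 'G678D', 'H439I', 'L636W', 'N125T', 'W86Q']
Mutations(Iota) = ['E943D', 'G678D', 'H439I', 'L636W', 'N125T', 'W86Q']
Accumulating mutations along path to Kappa:
  At Zeta: gained [] -> total []
  At Alpha: gained ['E943D', 'N125T'] -> total ['E943D', 'N125T']
  At Kappa: gained ['W86Q', 'G678D'] -> total ['E943D', 'G678D', 'N125T', 'W86Q']
Mutations(Kappa) = ['E943D', 'G678D', 'N125T', 'W86Q']
Intersection: ['E943D', 'G678D', 'H439I', 'L636W', 'N125T', 'W86Q'] ∩ ['E943D', 'G678D', 'N125T', 'W86Q'] = ['E943D', 'G678D', 'N125T', 'W86Q']

Answer: E943D,G678D,N125T,W86Q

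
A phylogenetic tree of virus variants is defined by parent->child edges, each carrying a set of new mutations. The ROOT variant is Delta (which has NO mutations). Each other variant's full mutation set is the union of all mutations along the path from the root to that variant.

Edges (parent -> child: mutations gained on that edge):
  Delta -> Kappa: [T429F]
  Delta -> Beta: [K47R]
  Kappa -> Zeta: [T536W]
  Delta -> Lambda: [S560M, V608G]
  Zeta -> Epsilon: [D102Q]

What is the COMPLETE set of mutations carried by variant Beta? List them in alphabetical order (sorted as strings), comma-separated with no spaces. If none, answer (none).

At Delta: gained [] -> total []
At Beta: gained ['K47R'] -> total ['K47R']

Answer: K47R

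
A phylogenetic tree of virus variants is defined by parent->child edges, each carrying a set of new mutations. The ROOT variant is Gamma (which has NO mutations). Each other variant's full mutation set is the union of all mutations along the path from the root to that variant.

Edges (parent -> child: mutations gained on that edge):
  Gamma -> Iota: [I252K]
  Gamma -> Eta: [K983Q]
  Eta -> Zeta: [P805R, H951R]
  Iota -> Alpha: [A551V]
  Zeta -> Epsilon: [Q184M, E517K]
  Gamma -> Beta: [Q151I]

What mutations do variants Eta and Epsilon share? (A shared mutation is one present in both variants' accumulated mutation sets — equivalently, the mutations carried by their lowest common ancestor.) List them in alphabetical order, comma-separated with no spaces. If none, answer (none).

Accumulating mutations along path to Eta:
  At Gamma: gained [] -> total []
  At Eta: gained ['K983Q'] -> total ['K983Q']
Mutations(Eta) = ['K983Q']
Accumulating mutations along path to Epsilon:
  At Gamma: gained [] -> total []
  At Eta: gained ['K983Q'] -> total ['K983Q']
  At Zeta: gained ['P805R', 'H951R'] -> total ['H951R', 'K983Q', 'P805R']
  At Epsilon: gained ['Q184M', 'E517K'] -> total ['E517K', 'H951R', 'K983Q', 'P805R', 'Q184M']
Mutations(Epsilon) = ['E517K', 'H951R', 'K983Q', 'P805R', 'Q184M']
Intersection: ['K983Q'] ∩ ['E517K', 'H951R', 'K983Q', 'P805R', 'Q184M'] = ['K983Q']

Answer: K983Q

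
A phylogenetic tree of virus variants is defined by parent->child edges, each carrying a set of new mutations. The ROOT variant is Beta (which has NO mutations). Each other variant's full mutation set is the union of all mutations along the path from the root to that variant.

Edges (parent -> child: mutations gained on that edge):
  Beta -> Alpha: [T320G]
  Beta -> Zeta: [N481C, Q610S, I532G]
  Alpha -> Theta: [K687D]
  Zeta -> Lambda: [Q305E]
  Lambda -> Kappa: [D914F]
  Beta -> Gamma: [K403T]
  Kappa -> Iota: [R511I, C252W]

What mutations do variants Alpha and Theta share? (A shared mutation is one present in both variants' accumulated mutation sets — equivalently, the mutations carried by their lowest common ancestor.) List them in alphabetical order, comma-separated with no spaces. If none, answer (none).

Answer: T320G

Derivation:
Accumulating mutations along path to Alpha:
  At Beta: gained [] -> total []
  At Alpha: gained ['T320G'] -> total ['T320G']
Mutations(Alpha) = ['T320G']
Accumulating mutations along path to Theta:
  At Beta: gained [] -> total []
  At Alpha: gained ['T320G'] -> total ['T320G']
  At Theta: gained ['K687D'] -> total ['K687D', 'T320G']
Mutations(Theta) = ['K687D', 'T320G']
Intersection: ['T320G'] ∩ ['K687D', 'T320G'] = ['T320G']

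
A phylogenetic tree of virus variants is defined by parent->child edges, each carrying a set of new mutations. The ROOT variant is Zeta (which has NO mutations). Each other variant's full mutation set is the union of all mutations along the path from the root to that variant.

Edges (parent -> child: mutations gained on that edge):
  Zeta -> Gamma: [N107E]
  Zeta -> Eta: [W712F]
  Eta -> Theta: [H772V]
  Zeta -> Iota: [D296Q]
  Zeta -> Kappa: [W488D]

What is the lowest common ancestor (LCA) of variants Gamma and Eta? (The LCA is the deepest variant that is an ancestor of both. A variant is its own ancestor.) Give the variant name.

Answer: Zeta

Derivation:
Path from root to Gamma: Zeta -> Gamma
  ancestors of Gamma: {Zeta, Gamma}
Path from root to Eta: Zeta -> Eta
  ancestors of Eta: {Zeta, Eta}
Common ancestors: {Zeta}
Walk up from Eta: Eta (not in ancestors of Gamma), Zeta (in ancestors of Gamma)
Deepest common ancestor (LCA) = Zeta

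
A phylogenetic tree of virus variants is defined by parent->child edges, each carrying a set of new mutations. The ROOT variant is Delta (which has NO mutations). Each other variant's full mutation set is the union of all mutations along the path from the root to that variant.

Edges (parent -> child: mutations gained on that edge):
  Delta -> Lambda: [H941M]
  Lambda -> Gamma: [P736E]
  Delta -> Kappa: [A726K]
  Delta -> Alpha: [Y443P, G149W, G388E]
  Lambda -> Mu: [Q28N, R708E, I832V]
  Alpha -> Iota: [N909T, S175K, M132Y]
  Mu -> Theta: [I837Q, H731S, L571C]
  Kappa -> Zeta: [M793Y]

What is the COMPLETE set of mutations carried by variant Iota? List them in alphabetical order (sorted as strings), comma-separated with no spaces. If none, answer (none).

At Delta: gained [] -> total []
At Alpha: gained ['Y443P', 'G149W', 'G388E'] -> total ['G149W', 'G388E', 'Y443P']
At Iota: gained ['N909T', 'S175K', 'M132Y'] -> total ['G149W', 'G388E', 'M132Y', 'N909T', 'S175K', 'Y443P']

Answer: G149W,G388E,M132Y,N909T,S175K,Y443P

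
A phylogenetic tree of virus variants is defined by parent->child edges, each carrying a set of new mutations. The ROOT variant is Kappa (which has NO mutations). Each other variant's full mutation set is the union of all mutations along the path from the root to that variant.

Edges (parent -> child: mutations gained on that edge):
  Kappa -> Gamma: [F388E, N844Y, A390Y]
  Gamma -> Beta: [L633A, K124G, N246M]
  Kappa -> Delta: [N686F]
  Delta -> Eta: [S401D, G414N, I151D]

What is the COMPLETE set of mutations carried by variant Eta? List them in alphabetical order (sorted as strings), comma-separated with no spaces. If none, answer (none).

Answer: G414N,I151D,N686F,S401D

Derivation:
At Kappa: gained [] -> total []
At Delta: gained ['N686F'] -> total ['N686F']
At Eta: gained ['S401D', 'G414N', 'I151D'] -> total ['G414N', 'I151D', 'N686F', 'S401D']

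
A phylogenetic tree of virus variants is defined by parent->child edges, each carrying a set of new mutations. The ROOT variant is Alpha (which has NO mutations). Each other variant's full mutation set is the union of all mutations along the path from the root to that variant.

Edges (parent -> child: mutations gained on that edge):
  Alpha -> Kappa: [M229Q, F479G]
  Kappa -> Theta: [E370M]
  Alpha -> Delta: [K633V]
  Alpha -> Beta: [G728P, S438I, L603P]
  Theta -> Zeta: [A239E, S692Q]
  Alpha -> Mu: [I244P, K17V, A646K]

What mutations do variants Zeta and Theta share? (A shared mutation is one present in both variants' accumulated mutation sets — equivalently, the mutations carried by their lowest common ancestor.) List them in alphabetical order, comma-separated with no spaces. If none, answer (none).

Answer: E370M,F479G,M229Q

Derivation:
Accumulating mutations along path to Zeta:
  At Alpha: gained [] -> total []
  At Kappa: gained ['M229Q', 'F479G'] -> total ['F479G', 'M229Q']
  At Theta: gained ['E370M'] -> total ['E370M', 'F479G', 'M229Q']
  At Zeta: gained ['A239E', 'S692Q'] -> total ['A239E', 'E370M', 'F479G', 'M229Q', 'S692Q']
Mutations(Zeta) = ['A239E', 'E370M', 'F479G', 'M229Q', 'S692Q']
Accumulating mutations along path to Theta:
  At Alpha: gained [] -> total []
  At Kappa: gained ['M229Q', 'F479G'] -> total ['F479G', 'M229Q']
  At Theta: gained ['E370M'] -> total ['E370M', 'F479G', 'M229Q']
Mutations(Theta) = ['E370M', 'F479G', 'M229Q']
Intersection: ['A239E', 'E370M', 'F479G', 'M229Q', 'S692Q'] ∩ ['E370M', 'F479G', 'M229Q'] = ['E370M', 'F479G', 'M229Q']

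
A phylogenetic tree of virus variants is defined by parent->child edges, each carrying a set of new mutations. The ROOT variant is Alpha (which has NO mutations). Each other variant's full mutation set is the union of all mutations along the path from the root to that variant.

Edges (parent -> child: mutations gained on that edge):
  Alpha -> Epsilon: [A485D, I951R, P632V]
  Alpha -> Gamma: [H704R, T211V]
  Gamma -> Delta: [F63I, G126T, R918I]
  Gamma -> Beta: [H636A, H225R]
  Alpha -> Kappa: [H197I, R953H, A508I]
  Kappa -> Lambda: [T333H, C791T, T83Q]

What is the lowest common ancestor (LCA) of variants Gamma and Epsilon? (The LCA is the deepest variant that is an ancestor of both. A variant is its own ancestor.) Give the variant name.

Answer: Alpha

Derivation:
Path from root to Gamma: Alpha -> Gamma
  ancestors of Gamma: {Alpha, Gamma}
Path from root to Epsilon: Alpha -> Epsilon
  ancestors of Epsilon: {Alpha, Epsilon}
Common ancestors: {Alpha}
Walk up from Epsilon: Epsilon (not in ancestors of Gamma), Alpha (in ancestors of Gamma)
Deepest common ancestor (LCA) = Alpha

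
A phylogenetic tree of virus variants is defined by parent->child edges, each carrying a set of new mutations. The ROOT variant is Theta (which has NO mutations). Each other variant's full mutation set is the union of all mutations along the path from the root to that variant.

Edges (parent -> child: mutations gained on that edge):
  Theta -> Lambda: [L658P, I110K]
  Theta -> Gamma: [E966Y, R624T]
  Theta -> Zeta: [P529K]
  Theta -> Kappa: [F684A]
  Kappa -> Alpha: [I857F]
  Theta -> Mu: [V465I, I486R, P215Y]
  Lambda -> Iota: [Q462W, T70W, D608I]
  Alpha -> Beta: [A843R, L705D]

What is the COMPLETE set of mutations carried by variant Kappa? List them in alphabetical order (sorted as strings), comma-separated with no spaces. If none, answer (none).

Answer: F684A

Derivation:
At Theta: gained [] -> total []
At Kappa: gained ['F684A'] -> total ['F684A']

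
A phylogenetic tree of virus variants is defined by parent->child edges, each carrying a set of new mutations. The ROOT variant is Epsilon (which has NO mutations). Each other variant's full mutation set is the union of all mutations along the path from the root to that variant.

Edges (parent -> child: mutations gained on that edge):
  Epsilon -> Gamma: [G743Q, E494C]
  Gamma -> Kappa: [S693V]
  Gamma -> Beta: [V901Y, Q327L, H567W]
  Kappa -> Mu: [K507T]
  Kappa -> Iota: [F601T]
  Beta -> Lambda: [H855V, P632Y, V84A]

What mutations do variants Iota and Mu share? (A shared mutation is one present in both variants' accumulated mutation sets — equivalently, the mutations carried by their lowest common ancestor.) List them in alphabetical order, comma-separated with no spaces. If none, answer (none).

Accumulating mutations along path to Iota:
  At Epsilon: gained [] -> total []
  At Gamma: gained ['G743Q', 'E494C'] -> total ['E494C', 'G743Q']
  At Kappa: gained ['S693V'] -> total ['E494C', 'G743Q', 'S693V']
  At Iota: gained ['F601T'] -> total ['E494C', 'F601T', 'G743Q', 'S693V']
Mutations(Iota) = ['E494C', 'F601T', 'G743Q', 'S693V']
Accumulating mutations along path to Mu:
  At Epsilon: gained [] -> total []
  At Gamma: gained ['G743Q', 'E494C'] -> total ['E494C', 'G743Q']
  At Kappa: gained ['S693V'] -> total ['E494C', 'G743Q', 'S693V']
  At Mu: gained ['K507T'] -> total ['E494C', 'G743Q', 'K507T', 'S693V']
Mutations(Mu) = ['E494C', 'G743Q', 'K507T', 'S693V']
Intersection: ['E494C', 'F601T', 'G743Q', 'S693V'] ∩ ['E494C', 'G743Q', 'K507T', 'S693V'] = ['E494C', 'G743Q', 'S693V']

Answer: E494C,G743Q,S693V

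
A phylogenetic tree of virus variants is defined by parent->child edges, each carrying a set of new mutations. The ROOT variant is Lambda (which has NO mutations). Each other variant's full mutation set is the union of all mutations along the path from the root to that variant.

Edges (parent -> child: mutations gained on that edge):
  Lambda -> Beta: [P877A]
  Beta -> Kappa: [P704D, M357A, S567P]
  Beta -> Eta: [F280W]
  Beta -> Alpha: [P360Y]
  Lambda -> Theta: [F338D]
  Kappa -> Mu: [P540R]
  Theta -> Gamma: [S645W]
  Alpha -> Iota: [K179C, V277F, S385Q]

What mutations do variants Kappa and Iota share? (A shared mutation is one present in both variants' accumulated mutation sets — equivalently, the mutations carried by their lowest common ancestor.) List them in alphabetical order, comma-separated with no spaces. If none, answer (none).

Answer: P877A

Derivation:
Accumulating mutations along path to Kappa:
  At Lambda: gained [] -> total []
  At Beta: gained ['P877A'] -> total ['P877A']
  At Kappa: gained ['P704D', 'M357A', 'S567P'] -> total ['M357A', 'P704D', 'P877A', 'S567P']
Mutations(Kappa) = ['M357A', 'P704D', 'P877A', 'S567P']
Accumulating mutations along path to Iota:
  At Lambda: gained [] -> total []
  At Beta: gained ['P877A'] -> total ['P877A']
  At Alpha: gained ['P360Y'] -> total ['P360Y', 'P877A']
  At Iota: gained ['K179C', 'V277F', 'S385Q'] -> total ['K179C', 'P360Y', 'P877A', 'S385Q', 'V277F']
Mutations(Iota) = ['K179C', 'P360Y', 'P877A', 'S385Q', 'V277F']
Intersection: ['M357A', 'P704D', 'P877A', 'S567P'] ∩ ['K179C', 'P360Y', 'P877A', 'S385Q', 'V277F'] = ['P877A']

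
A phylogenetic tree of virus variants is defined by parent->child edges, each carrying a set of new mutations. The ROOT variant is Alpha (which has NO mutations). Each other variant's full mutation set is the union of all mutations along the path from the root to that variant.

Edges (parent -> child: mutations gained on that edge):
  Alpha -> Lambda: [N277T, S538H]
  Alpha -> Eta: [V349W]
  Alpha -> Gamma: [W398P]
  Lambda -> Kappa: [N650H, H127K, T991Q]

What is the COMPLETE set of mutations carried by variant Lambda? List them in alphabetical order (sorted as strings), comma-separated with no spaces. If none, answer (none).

At Alpha: gained [] -> total []
At Lambda: gained ['N277T', 'S538H'] -> total ['N277T', 'S538H']

Answer: N277T,S538H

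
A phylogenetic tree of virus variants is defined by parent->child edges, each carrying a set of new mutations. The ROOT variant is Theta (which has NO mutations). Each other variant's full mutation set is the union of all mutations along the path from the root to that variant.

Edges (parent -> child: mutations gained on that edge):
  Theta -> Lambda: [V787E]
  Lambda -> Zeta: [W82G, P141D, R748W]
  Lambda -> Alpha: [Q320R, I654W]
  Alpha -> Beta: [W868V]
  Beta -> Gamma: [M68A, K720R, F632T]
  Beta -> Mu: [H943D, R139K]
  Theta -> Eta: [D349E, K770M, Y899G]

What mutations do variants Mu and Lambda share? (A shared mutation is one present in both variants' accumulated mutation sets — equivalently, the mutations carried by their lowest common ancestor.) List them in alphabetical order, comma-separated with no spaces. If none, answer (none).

Answer: V787E

Derivation:
Accumulating mutations along path to Mu:
  At Theta: gained [] -> total []
  At Lambda: gained ['V787E'] -> total ['V787E']
  At Alpha: gained ['Q320R', 'I654W'] -> total ['I654W', 'Q320R', 'V787E']
  At Beta: gained ['W868V'] -> total ['I654W', 'Q320R', 'V787E', 'W868V']
  At Mu: gained ['H943D', 'R139K'] -> total ['H943D', 'I654W', 'Q320R', 'R139K', 'V787E', 'W868V']
Mutations(Mu) = ['H943D', 'I654W', 'Q320R', 'R139K', 'V787E', 'W868V']
Accumulating mutations along path to Lambda:
  At Theta: gained [] -> total []
  At Lambda: gained ['V787E'] -> total ['V787E']
Mutations(Lambda) = ['V787E']
Intersection: ['H943D', 'I654W', 'Q320R', 'R139K', 'V787E', 'W868V'] ∩ ['V787E'] = ['V787E']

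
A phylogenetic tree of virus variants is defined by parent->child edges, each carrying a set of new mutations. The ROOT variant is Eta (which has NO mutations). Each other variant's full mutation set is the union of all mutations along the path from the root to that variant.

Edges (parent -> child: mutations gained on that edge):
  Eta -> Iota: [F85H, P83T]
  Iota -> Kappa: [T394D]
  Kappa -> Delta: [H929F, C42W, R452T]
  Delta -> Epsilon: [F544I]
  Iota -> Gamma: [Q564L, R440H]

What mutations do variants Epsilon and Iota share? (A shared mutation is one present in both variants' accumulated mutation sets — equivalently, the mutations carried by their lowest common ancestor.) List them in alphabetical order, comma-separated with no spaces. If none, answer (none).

Accumulating mutations along path to Epsilon:
  At Eta: gained [] -> total []
  At Iota: gained ['F85H', 'P83T'] -> total ['F85H', 'P83T']
  At Kappa: gained ['T394D'] -> total ['F85H', 'P83T', 'T394D']
  At Delta: gained ['H929F', 'C42W', 'R452T'] -> total ['C42W', 'F85H', 'H929F', 'P83T', 'R452T', 'T394D']
  At Epsilon: gained ['F544I'] -> total ['C42W', 'F544I', 'F85H', 'H929F', 'P83T', 'R452T', 'T394D']
Mutations(Epsilon) = ['C42W', 'F544I', 'F85H', 'H929F', 'P83T', 'R452T', 'T394D']
Accumulating mutations along path to Iota:
  At Eta: gained [] -> total []
  At Iota: gained ['F85H', 'P83T'] -> total ['F85H', 'P83T']
Mutations(Iota) = ['F85H', 'P83T']
Intersection: ['C42W', 'F544I', 'F85H', 'H929F', 'P83T', 'R452T', 'T394D'] ∩ ['F85H', 'P83T'] = ['F85H', 'P83T']

Answer: F85H,P83T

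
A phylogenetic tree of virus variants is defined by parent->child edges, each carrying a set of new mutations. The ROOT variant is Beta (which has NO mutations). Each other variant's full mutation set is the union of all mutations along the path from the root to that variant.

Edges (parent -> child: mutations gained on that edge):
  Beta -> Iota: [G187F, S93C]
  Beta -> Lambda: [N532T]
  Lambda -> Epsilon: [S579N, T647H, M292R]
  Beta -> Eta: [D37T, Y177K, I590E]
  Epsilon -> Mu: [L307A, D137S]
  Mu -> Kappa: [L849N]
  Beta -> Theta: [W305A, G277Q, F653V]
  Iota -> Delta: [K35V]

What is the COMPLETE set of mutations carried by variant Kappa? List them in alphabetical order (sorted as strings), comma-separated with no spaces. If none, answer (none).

Answer: D137S,L307A,L849N,M292R,N532T,S579N,T647H

Derivation:
At Beta: gained [] -> total []
At Lambda: gained ['N532T'] -> total ['N532T']
At Epsilon: gained ['S579N', 'T647H', 'M292R'] -> total ['M292R', 'N532T', 'S579N', 'T647H']
At Mu: gained ['L307A', 'D137S'] -> total ['D137S', 'L307A', 'M292R', 'N532T', 'S579N', 'T647H']
At Kappa: gained ['L849N'] -> total ['D137S', 'L307A', 'L849N', 'M292R', 'N532T', 'S579N', 'T647H']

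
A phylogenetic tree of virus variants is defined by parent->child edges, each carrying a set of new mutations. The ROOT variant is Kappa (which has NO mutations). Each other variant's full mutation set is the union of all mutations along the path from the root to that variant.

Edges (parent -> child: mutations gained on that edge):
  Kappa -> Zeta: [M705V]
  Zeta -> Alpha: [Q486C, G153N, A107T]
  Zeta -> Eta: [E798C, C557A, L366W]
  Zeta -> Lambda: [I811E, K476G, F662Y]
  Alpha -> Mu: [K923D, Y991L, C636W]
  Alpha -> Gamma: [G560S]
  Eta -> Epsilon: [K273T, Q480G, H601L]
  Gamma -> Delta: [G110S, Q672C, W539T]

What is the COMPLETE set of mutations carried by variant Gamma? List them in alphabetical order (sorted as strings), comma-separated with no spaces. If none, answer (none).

At Kappa: gained [] -> total []
At Zeta: gained ['M705V'] -> total ['M705V']
At Alpha: gained ['Q486C', 'G153N', 'A107T'] -> total ['A107T', 'G153N', 'M705V', 'Q486C']
At Gamma: gained ['G560S'] -> total ['A107T', 'G153N', 'G560S', 'M705V', 'Q486C']

Answer: A107T,G153N,G560S,M705V,Q486C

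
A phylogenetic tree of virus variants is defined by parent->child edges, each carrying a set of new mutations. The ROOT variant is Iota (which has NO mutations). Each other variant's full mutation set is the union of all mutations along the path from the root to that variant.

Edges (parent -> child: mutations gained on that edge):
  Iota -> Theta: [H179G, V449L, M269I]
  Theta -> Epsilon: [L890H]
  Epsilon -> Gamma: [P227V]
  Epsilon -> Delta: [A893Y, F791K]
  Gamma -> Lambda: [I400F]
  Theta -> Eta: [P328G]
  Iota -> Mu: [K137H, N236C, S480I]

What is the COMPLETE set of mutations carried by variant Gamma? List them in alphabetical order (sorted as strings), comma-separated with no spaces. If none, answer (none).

At Iota: gained [] -> total []
At Theta: gained ['H179G', 'V449L', 'M269I'] -> total ['H179G', 'M269I', 'V449L']
At Epsilon: gained ['L890H'] -> total ['H179G', 'L890H', 'M269I', 'V449L']
At Gamma: gained ['P227V'] -> total ['H179G', 'L890H', 'M269I', 'P227V', 'V449L']

Answer: H179G,L890H,M269I,P227V,V449L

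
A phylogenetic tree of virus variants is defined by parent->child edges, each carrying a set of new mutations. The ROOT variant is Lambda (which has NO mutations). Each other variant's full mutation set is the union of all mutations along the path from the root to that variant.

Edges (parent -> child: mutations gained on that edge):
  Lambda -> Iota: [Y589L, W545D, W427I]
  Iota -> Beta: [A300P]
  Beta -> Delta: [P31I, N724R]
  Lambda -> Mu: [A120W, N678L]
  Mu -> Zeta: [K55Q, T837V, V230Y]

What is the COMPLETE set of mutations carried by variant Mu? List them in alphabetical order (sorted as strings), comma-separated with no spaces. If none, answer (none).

Answer: A120W,N678L

Derivation:
At Lambda: gained [] -> total []
At Mu: gained ['A120W', 'N678L'] -> total ['A120W', 'N678L']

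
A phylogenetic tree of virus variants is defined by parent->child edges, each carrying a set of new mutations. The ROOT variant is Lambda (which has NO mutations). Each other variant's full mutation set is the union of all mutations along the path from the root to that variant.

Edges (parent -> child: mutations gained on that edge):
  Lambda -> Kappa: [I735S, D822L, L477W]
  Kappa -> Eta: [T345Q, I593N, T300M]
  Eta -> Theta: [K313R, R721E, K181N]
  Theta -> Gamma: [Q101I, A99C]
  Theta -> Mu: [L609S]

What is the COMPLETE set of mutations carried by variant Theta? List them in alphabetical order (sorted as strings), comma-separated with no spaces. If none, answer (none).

Answer: D822L,I593N,I735S,K181N,K313R,L477W,R721E,T300M,T345Q

Derivation:
At Lambda: gained [] -> total []
At Kappa: gained ['I735S', 'D822L', 'L477W'] -> total ['D822L', 'I735S', 'L477W']
At Eta: gained ['T345Q', 'I593N', 'T300M'] -> total ['D822L', 'I593N', 'I735S', 'L477W', 'T300M', 'T345Q']
At Theta: gained ['K313R', 'R721E', 'K181N'] -> total ['D822L', 'I593N', 'I735S', 'K181N', 'K313R', 'L477W', 'R721E', 'T300M', 'T345Q']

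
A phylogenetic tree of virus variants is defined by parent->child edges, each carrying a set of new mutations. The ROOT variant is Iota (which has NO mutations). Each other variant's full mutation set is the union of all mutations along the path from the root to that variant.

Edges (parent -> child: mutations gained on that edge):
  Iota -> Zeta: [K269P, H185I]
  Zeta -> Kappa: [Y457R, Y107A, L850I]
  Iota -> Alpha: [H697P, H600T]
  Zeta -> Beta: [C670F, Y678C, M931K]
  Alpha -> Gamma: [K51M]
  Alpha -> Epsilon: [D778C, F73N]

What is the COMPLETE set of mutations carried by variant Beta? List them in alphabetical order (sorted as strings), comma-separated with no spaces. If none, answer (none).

Answer: C670F,H185I,K269P,M931K,Y678C

Derivation:
At Iota: gained [] -> total []
At Zeta: gained ['K269P', 'H185I'] -> total ['H185I', 'K269P']
At Beta: gained ['C670F', 'Y678C', 'M931K'] -> total ['C670F', 'H185I', 'K269P', 'M931K', 'Y678C']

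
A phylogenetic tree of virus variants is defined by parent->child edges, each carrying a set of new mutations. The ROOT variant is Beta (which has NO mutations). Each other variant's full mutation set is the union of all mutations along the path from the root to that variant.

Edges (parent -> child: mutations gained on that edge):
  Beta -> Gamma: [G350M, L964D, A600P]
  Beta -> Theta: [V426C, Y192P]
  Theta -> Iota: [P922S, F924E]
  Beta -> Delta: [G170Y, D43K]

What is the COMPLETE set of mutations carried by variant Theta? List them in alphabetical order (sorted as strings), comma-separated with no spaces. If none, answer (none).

At Beta: gained [] -> total []
At Theta: gained ['V426C', 'Y192P'] -> total ['V426C', 'Y192P']

Answer: V426C,Y192P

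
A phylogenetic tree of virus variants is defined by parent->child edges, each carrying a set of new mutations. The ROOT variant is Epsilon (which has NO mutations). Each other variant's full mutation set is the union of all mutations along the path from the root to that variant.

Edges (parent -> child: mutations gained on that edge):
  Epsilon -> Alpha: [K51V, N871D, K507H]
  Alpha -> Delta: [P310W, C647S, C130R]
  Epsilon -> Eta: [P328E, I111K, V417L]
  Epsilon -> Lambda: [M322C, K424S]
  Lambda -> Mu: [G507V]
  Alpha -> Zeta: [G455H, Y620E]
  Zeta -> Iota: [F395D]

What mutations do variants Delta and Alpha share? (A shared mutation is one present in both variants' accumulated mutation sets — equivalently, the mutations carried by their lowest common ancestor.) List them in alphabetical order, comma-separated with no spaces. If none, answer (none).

Answer: K507H,K51V,N871D

Derivation:
Accumulating mutations along path to Delta:
  At Epsilon: gained [] -> total []
  At Alpha: gained ['K51V', 'N871D', 'K507H'] -> total ['K507H', 'K51V', 'N871D']
  At Delta: gained ['P310W', 'C647S', 'C130R'] -> total ['C130R', 'C647S', 'K507H', 'K51V', 'N871D', 'P310W']
Mutations(Delta) = ['C130R', 'C647S', 'K507H', 'K51V', 'N871D', 'P310W']
Accumulating mutations along path to Alpha:
  At Epsilon: gained [] -> total []
  At Alpha: gained ['K51V', 'N871D', 'K507H'] -> total ['K507H', 'K51V', 'N871D']
Mutations(Alpha) = ['K507H', 'K51V', 'N871D']
Intersection: ['C130R', 'C647S', 'K507H', 'K51V', 'N871D', 'P310W'] ∩ ['K507H', 'K51V', 'N871D'] = ['K507H', 'K51V', 'N871D']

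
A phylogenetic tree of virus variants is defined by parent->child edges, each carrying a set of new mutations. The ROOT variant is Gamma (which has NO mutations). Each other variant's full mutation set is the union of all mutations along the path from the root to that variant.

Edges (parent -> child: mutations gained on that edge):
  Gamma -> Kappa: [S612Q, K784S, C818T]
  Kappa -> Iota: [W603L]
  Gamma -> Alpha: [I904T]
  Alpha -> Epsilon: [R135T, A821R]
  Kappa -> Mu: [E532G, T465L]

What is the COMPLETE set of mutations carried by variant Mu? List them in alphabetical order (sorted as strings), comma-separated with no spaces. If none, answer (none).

At Gamma: gained [] -> total []
At Kappa: gained ['S612Q', 'K784S', 'C818T'] -> total ['C818T', 'K784S', 'S612Q']
At Mu: gained ['E532G', 'T465L'] -> total ['C818T', 'E532G', 'K784S', 'S612Q', 'T465L']

Answer: C818T,E532G,K784S,S612Q,T465L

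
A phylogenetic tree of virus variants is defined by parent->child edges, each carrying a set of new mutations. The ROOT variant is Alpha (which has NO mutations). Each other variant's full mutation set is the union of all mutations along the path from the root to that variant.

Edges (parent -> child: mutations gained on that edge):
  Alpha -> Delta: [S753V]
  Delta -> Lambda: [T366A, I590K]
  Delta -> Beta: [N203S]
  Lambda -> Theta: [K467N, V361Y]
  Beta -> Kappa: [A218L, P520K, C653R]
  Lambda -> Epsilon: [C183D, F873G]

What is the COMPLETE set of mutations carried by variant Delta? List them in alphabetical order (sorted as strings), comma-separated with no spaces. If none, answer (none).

Answer: S753V

Derivation:
At Alpha: gained [] -> total []
At Delta: gained ['S753V'] -> total ['S753V']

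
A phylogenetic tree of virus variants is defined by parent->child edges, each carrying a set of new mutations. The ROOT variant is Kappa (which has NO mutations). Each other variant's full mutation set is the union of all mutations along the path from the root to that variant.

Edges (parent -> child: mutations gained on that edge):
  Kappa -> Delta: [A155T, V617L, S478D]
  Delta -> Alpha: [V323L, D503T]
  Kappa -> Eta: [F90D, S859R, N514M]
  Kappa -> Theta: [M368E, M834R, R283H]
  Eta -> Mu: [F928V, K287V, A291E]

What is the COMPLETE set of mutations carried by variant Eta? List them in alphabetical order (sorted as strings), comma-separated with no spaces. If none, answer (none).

At Kappa: gained [] -> total []
At Eta: gained ['F90D', 'S859R', 'N514M'] -> total ['F90D', 'N514M', 'S859R']

Answer: F90D,N514M,S859R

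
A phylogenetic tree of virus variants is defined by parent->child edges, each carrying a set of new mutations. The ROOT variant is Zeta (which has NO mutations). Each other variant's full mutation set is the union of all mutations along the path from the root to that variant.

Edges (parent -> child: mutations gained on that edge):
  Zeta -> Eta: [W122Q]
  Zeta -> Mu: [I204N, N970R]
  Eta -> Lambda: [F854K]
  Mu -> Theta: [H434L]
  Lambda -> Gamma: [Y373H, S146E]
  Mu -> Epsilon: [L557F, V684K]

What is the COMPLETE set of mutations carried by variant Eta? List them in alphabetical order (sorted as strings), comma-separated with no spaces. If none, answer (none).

At Zeta: gained [] -> total []
At Eta: gained ['W122Q'] -> total ['W122Q']

Answer: W122Q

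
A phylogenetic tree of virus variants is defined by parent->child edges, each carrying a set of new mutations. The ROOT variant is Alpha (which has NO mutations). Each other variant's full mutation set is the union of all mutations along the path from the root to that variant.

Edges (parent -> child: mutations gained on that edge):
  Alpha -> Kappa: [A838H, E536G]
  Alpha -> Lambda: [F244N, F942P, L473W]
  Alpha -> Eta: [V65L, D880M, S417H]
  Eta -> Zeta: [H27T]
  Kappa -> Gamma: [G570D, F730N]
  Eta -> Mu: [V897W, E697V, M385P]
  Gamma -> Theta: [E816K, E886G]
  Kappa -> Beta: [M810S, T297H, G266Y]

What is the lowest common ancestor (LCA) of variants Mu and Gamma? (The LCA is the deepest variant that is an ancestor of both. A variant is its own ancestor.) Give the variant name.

Answer: Alpha

Derivation:
Path from root to Mu: Alpha -> Eta -> Mu
  ancestors of Mu: {Alpha, Eta, Mu}
Path from root to Gamma: Alpha -> Kappa -> Gamma
  ancestors of Gamma: {Alpha, Kappa, Gamma}
Common ancestors: {Alpha}
Walk up from Gamma: Gamma (not in ancestors of Mu), Kappa (not in ancestors of Mu), Alpha (in ancestors of Mu)
Deepest common ancestor (LCA) = Alpha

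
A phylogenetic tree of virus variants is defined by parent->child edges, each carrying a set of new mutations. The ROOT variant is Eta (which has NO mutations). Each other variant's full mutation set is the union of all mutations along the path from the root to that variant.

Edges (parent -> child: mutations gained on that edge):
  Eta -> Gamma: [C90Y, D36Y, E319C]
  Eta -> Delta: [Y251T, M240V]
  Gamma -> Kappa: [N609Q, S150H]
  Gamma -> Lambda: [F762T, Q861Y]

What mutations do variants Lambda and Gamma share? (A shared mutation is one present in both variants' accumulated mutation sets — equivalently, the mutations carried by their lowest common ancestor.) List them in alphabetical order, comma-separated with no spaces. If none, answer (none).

Answer: C90Y,D36Y,E319C

Derivation:
Accumulating mutations along path to Lambda:
  At Eta: gained [] -> total []
  At Gamma: gained ['C90Y', 'D36Y', 'E319C'] -> total ['C90Y', 'D36Y', 'E319C']
  At Lambda: gained ['F762T', 'Q861Y'] -> total ['C90Y', 'D36Y', 'E319C', 'F762T', 'Q861Y']
Mutations(Lambda) = ['C90Y', 'D36Y', 'E319C', 'F762T', 'Q861Y']
Accumulating mutations along path to Gamma:
  At Eta: gained [] -> total []
  At Gamma: gained ['C90Y', 'D36Y', 'E319C'] -> total ['C90Y', 'D36Y', 'E319C']
Mutations(Gamma) = ['C90Y', 'D36Y', 'E319C']
Intersection: ['C90Y', 'D36Y', 'E319C', 'F762T', 'Q861Y'] ∩ ['C90Y', 'D36Y', 'E319C'] = ['C90Y', 'D36Y', 'E319C']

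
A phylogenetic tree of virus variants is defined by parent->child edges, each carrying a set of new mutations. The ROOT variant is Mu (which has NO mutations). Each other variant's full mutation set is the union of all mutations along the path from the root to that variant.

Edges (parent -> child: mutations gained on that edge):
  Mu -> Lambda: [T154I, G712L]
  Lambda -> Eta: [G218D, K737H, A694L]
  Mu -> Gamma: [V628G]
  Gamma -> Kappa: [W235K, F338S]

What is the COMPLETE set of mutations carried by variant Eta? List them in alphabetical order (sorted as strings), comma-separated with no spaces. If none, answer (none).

At Mu: gained [] -> total []
At Lambda: gained ['T154I', 'G712L'] -> total ['G712L', 'T154I']
At Eta: gained ['G218D', 'K737H', 'A694L'] -> total ['A694L', 'G218D', 'G712L', 'K737H', 'T154I']

Answer: A694L,G218D,G712L,K737H,T154I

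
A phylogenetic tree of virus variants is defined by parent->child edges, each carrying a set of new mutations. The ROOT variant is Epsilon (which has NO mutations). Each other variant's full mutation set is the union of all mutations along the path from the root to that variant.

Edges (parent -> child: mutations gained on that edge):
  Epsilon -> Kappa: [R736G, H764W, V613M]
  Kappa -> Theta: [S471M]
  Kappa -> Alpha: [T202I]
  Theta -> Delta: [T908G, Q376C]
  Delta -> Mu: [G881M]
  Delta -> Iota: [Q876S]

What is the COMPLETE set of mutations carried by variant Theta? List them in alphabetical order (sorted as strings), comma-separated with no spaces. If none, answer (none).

At Epsilon: gained [] -> total []
At Kappa: gained ['R736G', 'H764W', 'V613M'] -> total ['H764W', 'R736G', 'V613M']
At Theta: gained ['S471M'] -> total ['H764W', 'R736G', 'S471M', 'V613M']

Answer: H764W,R736G,S471M,V613M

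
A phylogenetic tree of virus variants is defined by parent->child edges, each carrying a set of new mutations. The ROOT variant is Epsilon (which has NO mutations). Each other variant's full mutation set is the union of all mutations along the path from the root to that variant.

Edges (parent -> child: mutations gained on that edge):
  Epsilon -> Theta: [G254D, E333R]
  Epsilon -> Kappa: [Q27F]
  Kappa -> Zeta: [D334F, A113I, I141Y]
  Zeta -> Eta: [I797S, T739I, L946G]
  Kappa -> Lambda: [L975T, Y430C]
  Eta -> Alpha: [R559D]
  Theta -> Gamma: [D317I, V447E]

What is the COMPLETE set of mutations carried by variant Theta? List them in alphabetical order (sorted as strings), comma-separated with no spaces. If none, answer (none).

Answer: E333R,G254D

Derivation:
At Epsilon: gained [] -> total []
At Theta: gained ['G254D', 'E333R'] -> total ['E333R', 'G254D']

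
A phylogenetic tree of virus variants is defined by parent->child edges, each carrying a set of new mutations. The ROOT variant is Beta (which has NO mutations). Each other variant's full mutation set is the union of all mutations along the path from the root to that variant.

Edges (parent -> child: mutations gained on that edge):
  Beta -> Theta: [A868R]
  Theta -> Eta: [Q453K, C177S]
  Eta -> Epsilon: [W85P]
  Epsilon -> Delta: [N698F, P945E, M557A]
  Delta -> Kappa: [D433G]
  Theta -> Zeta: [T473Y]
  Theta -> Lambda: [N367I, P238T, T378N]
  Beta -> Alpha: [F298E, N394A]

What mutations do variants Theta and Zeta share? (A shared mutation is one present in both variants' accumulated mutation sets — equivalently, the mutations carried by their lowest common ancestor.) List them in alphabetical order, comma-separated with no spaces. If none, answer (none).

Accumulating mutations along path to Theta:
  At Beta: gained [] -> total []
  At Theta: gained ['A868R'] -> total ['A868R']
Mutations(Theta) = ['A868R']
Accumulating mutations along path to Zeta:
  At Beta: gained [] -> total []
  At Theta: gained ['A868R'] -> total ['A868R']
  At Zeta: gained ['T473Y'] -> total ['A868R', 'T473Y']
Mutations(Zeta) = ['A868R', 'T473Y']
Intersection: ['A868R'] ∩ ['A868R', 'T473Y'] = ['A868R']

Answer: A868R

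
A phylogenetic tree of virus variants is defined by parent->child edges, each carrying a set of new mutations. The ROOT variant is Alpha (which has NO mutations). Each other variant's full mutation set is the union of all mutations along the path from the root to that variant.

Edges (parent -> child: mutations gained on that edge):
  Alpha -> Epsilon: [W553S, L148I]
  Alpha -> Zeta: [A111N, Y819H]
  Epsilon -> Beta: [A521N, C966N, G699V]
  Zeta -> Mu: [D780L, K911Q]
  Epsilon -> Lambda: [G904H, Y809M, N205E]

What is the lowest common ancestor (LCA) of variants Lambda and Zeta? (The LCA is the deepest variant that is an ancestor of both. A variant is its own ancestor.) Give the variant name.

Answer: Alpha

Derivation:
Path from root to Lambda: Alpha -> Epsilon -> Lambda
  ancestors of Lambda: {Alpha, Epsilon, Lambda}
Path from root to Zeta: Alpha -> Zeta
  ancestors of Zeta: {Alpha, Zeta}
Common ancestors: {Alpha}
Walk up from Zeta: Zeta (not in ancestors of Lambda), Alpha (in ancestors of Lambda)
Deepest common ancestor (LCA) = Alpha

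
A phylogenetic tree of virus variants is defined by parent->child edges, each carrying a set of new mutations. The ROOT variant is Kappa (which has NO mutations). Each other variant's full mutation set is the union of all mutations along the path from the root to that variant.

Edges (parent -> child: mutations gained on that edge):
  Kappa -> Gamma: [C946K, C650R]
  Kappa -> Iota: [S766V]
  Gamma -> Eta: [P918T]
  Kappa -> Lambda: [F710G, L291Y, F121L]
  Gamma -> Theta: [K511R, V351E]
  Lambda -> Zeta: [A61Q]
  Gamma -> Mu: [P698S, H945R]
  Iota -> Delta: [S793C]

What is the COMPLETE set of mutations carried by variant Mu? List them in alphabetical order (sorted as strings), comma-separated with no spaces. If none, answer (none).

Answer: C650R,C946K,H945R,P698S

Derivation:
At Kappa: gained [] -> total []
At Gamma: gained ['C946K', 'C650R'] -> total ['C650R', 'C946K']
At Mu: gained ['P698S', 'H945R'] -> total ['C650R', 'C946K', 'H945R', 'P698S']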